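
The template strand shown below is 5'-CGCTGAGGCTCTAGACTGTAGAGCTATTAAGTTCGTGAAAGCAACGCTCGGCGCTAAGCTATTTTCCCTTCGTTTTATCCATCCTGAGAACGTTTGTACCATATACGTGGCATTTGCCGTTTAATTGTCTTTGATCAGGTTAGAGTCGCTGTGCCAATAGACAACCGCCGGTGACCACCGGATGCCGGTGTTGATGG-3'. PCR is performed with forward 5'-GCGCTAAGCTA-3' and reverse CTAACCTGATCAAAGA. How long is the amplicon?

93 bp

Forward primer GCGCTAAGCTA is found on the top strand at positions 51–61.
Reverse complement of the reverse primer: TCTTTGATCAGGTTAG. This occurs on the top strand at positions 128–143.
The product runs from position 51 to position 143, so its length is 143 − 51 + 1 = 93 bp.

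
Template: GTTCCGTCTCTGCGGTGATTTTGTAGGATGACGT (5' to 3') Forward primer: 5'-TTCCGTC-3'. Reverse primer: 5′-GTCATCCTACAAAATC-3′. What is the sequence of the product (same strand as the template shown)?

Scanning the template, TTCCGTC occurs at positions 2–8; this primer anneals to the bottom strand there with its 3' end pointing downstream.
Reverse complement of the reverse primer: GATTTTGTAGGATGAC. This occurs on the top strand at positions 17–32.
The product is the template from position 2 through 32 (31 bp).

5'-TTCCGTCTCTGCGGTGATTTTGTAGGATGAC-3'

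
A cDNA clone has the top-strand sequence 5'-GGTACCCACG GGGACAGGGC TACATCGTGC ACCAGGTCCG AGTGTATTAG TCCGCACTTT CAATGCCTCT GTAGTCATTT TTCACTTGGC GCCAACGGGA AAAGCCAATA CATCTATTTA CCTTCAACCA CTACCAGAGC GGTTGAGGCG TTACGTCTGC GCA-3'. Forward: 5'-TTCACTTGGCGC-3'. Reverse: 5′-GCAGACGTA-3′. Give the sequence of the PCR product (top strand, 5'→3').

5'-TTCACTTGGCGCCAACGGGAAAAGCCAATACATCTATTTACCTTCAACCACTACCAGAGCGGTTGAGGCGTTACGTCTGC-3'

Forward primer TTCACTTGGCGC is found on the top strand at positions 81–92.
The reverse primer's reverse complement is TACGTCTGC, which matches the template at positions 152–160.
The product is the template from position 81 through 160 (80 bp).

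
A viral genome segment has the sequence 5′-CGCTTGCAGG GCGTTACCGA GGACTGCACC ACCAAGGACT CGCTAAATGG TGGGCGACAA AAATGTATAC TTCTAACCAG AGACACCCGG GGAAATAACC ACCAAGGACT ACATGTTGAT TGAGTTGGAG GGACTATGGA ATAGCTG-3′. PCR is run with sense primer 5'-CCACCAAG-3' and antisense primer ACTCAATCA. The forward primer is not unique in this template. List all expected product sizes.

The forward primer CCACCAAG matches the top strand at positions 29–36, 99–106.
The reverse primer's reverse complement is TGATTGAGT, matching at positions 117–125.
Each forward site pairs with the reverse site to give a product ending at position 125: sizes 97, 27 bp.

97 bp, 27 bp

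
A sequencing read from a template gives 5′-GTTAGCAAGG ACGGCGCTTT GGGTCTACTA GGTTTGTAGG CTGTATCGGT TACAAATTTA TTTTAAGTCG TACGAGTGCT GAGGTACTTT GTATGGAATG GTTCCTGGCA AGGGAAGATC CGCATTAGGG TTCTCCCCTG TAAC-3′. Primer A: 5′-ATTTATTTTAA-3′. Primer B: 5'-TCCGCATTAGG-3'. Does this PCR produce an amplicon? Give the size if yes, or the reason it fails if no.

Primer A (ATTTATTTTAA) matches the top strand at positions 56–66 (3' end points downstream).
Primer B (TCCGCATTAGG) also matches the top strand directly, at positions 119–129 — its reverse complement CCTAATGCGGA is not present.
Both primers anneal to the bottom strand with 3' ends pointing the same way, so neither can prime synthesis back toward the other.

No product — both primers anneal to the same strand and extend in the same direction.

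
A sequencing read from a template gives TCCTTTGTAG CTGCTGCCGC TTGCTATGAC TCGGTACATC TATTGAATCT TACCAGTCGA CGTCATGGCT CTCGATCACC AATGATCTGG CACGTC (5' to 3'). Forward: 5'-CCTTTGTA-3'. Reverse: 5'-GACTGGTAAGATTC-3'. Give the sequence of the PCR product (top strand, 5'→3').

The forward primer matches the template at positions 2–9.
Reverse complement of the reverse primer: GAATCTTACCAGTC. This occurs on the top strand at positions 45–58.
The product is the template from position 2 through 58 (57 bp).

5'-CCTTTGTAGCTGCTGCCGCTTGCTATGACTCGGTACATCTATTGAATCTTACCAGTC-3'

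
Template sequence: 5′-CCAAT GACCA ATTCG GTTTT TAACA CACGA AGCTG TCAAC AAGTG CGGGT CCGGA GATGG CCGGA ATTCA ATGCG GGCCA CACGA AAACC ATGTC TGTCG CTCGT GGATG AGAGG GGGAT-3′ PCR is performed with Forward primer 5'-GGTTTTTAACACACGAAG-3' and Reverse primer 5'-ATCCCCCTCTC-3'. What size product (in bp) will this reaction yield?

106 bp

Forward primer GGTTTTTAACACACGAAG is found on the top strand at positions 15–32.
Reverse complement of the reverse primer: GAGAGGGGGAT. This occurs on the top strand at positions 110–120.
Product length = (reverse-primer end) − (forward-primer start) + 1 = 120 − 15 + 1 = 106 bp.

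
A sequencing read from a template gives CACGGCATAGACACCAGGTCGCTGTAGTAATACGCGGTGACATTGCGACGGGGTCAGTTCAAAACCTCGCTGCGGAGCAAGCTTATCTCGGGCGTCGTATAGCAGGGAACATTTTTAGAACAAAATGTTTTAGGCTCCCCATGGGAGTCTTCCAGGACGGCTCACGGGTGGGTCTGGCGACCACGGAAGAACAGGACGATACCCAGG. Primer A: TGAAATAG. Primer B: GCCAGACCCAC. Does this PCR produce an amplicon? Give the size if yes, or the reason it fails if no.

No product — primer A has no binding site in the template.

Primer A (TGAAATAG) does not match the top strand, and its reverse complement CTATTTCA does not match either.
With no annealing site for primer A, no amplification occurs.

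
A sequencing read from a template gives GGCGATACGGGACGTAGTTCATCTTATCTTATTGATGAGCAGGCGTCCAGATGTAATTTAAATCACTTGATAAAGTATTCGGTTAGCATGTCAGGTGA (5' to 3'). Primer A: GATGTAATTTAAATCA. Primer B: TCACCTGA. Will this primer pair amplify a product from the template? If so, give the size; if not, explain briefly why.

Primer A (GATGTAATTTAAATCA) matches the top strand at positions 50–65; it acts as a forward primer.
Primer B's reverse complement is TCAGGTGA, matching the top strand at positions 91–98; it acts as a reverse primer.
The 3' ends face each other across positions 50–98, giving a 49 bp product.

Yes — a 49 bp product.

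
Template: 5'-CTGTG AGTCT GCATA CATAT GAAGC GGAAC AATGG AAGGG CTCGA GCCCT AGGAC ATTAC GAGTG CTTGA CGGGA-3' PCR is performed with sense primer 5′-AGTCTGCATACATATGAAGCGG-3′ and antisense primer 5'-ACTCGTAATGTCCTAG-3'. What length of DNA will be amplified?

Forward primer AGTCTGCATACATATGAAGCGG is found on the top strand at positions 6–27.
Taking the reverse complement of ACTCGTAATGTCCTAG gives CTAGGACATTACGAGT, found at positions 49–64 on the template; the primer anneals here to the top strand with its 3' end pointing upstream.
The product runs from position 6 to position 64, so its length is 64 − 6 + 1 = 59 bp.

59 bp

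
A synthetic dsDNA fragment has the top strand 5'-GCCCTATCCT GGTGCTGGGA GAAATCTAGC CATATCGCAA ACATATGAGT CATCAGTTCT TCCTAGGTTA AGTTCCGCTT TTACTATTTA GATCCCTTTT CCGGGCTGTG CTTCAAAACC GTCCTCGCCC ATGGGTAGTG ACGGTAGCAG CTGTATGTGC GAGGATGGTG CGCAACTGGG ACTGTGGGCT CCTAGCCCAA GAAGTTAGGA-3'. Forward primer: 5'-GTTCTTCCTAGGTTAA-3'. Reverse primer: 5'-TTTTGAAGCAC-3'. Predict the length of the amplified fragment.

The forward primer matches the template at positions 56–71.
Reverse complement of the reverse primer: GTGCTTCAAAA. This occurs on the top strand at positions 108–118.
The product runs from position 56 to position 118, so its length is 118 − 56 + 1 = 63 bp.

63 bp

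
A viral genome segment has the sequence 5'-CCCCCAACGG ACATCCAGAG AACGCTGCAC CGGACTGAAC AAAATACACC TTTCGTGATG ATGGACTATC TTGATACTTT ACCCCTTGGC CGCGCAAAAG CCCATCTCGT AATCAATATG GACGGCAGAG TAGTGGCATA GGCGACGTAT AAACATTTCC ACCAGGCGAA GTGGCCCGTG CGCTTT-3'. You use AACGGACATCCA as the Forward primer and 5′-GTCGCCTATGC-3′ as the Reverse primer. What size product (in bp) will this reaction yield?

The forward primer matches the template at positions 6–17.
Reverse complement of the reverse primer: GCATAGGCGAC. This occurs on the top strand at positions 136–146.
Amplicon spans positions 6–146: 141 bp.

141 bp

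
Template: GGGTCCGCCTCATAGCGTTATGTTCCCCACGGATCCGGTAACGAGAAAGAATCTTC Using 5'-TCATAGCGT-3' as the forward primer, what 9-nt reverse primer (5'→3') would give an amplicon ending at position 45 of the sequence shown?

The forward primer binds at positions 10–18; the product's 3' end on the top strand is position 45.
The reverse primer anneals to the top strand over positions 37–45, i.e. to GGTAACGAG.
Its sequence written 5'→3' is the reverse complement: CTCGTTACC.

5'-CTCGTTACC-3'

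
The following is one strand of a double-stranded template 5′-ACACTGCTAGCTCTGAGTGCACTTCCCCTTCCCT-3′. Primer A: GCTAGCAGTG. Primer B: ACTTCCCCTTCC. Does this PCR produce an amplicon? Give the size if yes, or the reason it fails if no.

Primer A (GCTAGCAGTG) has reverse complement CACTGCTAGC, which matches the top strand at positions 2–11; primer A anneals to the top strand there with its 3' end pointing upstream toward position 2.
Primer B (ACTTCCCCTTCC) matches the top strand directly at positions 21–32; it anneals to the bottom strand with its 3' end pointing downstream toward position 32.
The 3' ends diverge (primer A extends toward position 1, primer B toward position 34), so the primers never converge on a shared product.

No product — the primers' 3' ends point away from each other.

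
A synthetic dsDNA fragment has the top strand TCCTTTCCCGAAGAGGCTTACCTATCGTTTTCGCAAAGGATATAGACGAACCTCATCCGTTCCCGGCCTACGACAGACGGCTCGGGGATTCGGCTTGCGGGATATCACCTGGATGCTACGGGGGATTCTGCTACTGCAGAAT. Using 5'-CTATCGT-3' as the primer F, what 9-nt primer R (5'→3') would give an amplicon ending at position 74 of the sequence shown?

The forward primer binds at positions 22–28; the product's 3' end on the top strand is position 74.
The reverse primer anneals to the top strand over positions 66–74, i.e. to GCCTACGAC.
Its sequence written 5'→3' is the reverse complement: GTCGTAGGC.

5'-GTCGTAGGC-3'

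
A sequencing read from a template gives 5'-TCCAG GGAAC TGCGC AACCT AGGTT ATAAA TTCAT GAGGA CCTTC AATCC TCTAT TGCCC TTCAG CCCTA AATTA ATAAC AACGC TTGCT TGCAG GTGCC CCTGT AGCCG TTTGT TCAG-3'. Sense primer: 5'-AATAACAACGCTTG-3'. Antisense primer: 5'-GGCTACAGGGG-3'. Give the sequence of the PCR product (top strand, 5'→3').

5'-AATAACAACGCTTGCTTGCAGGTGCCCCTGTAGCC-3'

The forward primer matches the template at positions 75–88.
The reverse primer's reverse complement is CCCCTGTAGCC, which matches the template at positions 99–109.
The product is the template from position 75 through 109 (35 bp).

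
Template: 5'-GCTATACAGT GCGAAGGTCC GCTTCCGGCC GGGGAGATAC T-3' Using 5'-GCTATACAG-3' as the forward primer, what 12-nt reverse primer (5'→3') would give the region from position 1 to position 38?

5'-ATCTCCCCGGCC-3'

The product's 3' end on the top strand is position 38.
The reverse primer anneals to the top strand over positions 27–38, i.e. to GGCCGGGGAGAT.
Its sequence written 5'→3' is the reverse complement: ATCTCCCCGGCC.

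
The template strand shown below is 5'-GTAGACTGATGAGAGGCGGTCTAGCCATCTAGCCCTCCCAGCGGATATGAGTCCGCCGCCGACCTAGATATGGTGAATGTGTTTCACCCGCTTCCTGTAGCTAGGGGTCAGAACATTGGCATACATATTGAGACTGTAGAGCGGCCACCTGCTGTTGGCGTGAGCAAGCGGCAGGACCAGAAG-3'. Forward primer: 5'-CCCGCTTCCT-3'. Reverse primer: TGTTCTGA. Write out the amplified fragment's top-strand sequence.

5'-CCCGCTTCCTGTAGCTAGGGGTCAGAACA-3'

Forward primer CCCGCTTCCT is found on the top strand at positions 87–96.
Reverse complement of the reverse primer: TCAGAACA. This occurs on the top strand at positions 108–115.
The product is the template from position 87 through 115 (29 bp).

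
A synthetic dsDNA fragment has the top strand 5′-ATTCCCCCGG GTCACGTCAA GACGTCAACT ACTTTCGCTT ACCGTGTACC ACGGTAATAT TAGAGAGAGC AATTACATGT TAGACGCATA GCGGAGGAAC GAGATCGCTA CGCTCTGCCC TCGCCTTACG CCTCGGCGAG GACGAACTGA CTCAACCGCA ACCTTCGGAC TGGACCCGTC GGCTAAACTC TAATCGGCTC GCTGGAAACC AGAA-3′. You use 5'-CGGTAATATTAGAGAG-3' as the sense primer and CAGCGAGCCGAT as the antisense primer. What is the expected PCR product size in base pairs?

153 bp

The forward primer matches the template at positions 52–67.
The reverse primer's reverse complement is ATCGGCTCGCTG, which matches the template at positions 193–204.
Amplicon spans positions 52–204: 153 bp.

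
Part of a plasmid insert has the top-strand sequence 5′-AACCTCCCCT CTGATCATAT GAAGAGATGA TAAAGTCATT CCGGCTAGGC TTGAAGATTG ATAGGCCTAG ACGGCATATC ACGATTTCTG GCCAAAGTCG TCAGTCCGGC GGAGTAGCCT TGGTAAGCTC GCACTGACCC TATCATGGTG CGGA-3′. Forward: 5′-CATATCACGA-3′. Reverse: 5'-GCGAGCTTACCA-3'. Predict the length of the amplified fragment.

The forward primer matches the template at positions 75–84.
Taking the reverse complement of GCGAGCTTACCA gives TGGTAAGCTCGC, found at positions 121–132 on the template; the primer anneals here to the top strand with its 3' end pointing upstream.
The product runs from position 75 to position 132, so its length is 132 − 75 + 1 = 58 bp.

58 bp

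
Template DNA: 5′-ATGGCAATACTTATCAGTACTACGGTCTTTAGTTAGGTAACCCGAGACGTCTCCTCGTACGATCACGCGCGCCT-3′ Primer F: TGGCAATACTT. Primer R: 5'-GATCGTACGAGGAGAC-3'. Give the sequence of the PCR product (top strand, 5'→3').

Scanning the template, TGGCAATACTT occurs at positions 2–12; this primer anneals to the bottom strand there with its 3' end pointing downstream.
Reverse complement of the reverse primer: GTCTCCTCGTACGATC. This occurs on the top strand at positions 49–64.
The product is the template from position 2 through 64 (63 bp).

5'-TGGCAATACTTATCAGTACTACGGTCTTTAGTTAGGTAACCCGAGACGTCTCCTCGTACGATC-3'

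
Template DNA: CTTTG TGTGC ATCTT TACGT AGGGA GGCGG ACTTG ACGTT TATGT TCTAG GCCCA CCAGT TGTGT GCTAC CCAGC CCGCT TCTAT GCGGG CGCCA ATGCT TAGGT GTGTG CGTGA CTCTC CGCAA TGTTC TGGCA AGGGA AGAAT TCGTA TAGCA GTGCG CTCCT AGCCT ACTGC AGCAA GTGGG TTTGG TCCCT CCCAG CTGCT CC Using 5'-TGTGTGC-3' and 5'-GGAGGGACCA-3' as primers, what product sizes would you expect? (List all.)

194 bp, 137 bp, 93 bp

The forward primer TGTGTGC matches the top strand at positions 4–10, 61–67, 105–111.
The reverse primer's reverse complement is TGGTCCCTCC, matching at positions 188–197.
Each forward site pairs with the reverse site to give a product ending at position 197: sizes 194, 137, 93 bp.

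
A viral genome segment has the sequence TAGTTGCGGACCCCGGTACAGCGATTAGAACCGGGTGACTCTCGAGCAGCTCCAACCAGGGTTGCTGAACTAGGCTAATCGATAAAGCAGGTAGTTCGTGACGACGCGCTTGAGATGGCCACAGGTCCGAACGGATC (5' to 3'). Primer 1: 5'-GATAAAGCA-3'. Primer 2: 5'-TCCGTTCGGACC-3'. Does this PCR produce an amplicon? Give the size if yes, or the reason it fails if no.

Yes — a 55 bp product.

Primer 1 (GATAAAGCA) matches the top strand at positions 81–89; it acts as a forward primer.
Primer 2's reverse complement is GGTCCGAACGGA, matching the top strand at positions 124–135; it acts as a reverse primer.
The 3' ends face each other across positions 81–135, giving a 55 bp product.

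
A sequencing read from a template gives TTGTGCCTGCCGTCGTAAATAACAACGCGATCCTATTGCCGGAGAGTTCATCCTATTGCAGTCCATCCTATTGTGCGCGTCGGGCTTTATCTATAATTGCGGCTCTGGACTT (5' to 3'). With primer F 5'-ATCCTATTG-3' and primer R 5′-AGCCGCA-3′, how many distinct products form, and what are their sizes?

The forward primer ATCCTATTG matches the top strand at positions 30–38, 50–58, 65–73.
The reverse primer's reverse complement is TGCGGCT, matching at positions 98–104.
Each forward site pairs with the reverse site to give a product ending at position 104: sizes 75, 55, 40 bp.

Three products: 75 bp, 55 bp, 40 bp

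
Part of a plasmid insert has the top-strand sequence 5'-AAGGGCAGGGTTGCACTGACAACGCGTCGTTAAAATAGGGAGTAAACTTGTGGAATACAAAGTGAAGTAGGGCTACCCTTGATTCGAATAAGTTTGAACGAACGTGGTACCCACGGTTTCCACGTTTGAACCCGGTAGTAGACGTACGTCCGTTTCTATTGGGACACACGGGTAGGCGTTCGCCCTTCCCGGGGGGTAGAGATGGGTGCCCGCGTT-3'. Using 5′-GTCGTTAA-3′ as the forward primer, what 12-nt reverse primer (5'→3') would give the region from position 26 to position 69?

The product's 3' end on the top strand is position 69.
The reverse primer anneals to the top strand over positions 58–69, i.e. to CAAAGTGAAGTA.
Its sequence written 5'→3' is the reverse complement: TACTTCACTTTG.

5'-TACTTCACTTTG-3'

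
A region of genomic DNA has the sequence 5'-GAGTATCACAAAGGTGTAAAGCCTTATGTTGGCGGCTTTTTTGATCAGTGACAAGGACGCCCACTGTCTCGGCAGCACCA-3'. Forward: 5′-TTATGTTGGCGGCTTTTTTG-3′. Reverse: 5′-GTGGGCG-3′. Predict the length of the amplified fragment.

The forward primer matches the template at positions 24–43.
The reverse primer's reverse complement is CGCCCAC, which matches the template at positions 58–64.
The product runs from position 24 to position 64, so its length is 64 − 24 + 1 = 41 bp.

41 bp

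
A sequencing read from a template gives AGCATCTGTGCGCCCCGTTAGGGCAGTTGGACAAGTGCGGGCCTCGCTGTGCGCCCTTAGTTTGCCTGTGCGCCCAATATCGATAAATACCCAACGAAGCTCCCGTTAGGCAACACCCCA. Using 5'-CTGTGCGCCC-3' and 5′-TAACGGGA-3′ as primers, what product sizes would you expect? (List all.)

The forward primer CTGTGCGCCC matches the top strand at positions 6–15, 47–56, 66–75.
The reverse primer's reverse complement is TCCCGTTA, matching at positions 101–108.
Each forward site pairs with the reverse site to give a product ending at position 108: sizes 103, 62, 43 bp.

103 bp, 62 bp, 43 bp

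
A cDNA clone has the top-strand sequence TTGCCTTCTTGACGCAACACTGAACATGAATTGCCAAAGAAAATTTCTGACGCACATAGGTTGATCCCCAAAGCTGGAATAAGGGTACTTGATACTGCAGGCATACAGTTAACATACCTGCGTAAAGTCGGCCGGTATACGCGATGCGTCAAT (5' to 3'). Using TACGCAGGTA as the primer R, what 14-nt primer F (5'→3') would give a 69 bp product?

The reverse primer's reverse complement TACCTGCGTA matches the template at positions 115–124, so the product ends at position 124.
A 69 bp product then starts at position 124 − 69 + 1 = 56.
The forward primer is identical to the top strand there: ATAGGTTGATCCCC.

5'-ATAGGTTGATCCCC-3'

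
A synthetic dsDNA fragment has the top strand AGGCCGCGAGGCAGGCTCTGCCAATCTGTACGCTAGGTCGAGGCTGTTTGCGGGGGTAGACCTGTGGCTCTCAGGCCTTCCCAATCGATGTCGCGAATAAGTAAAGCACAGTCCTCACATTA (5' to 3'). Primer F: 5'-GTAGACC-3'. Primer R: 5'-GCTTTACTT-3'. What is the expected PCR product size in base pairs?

52 bp

Forward primer GTAGACC is found on the top strand at positions 56–62.
Taking the reverse complement of GCTTTACTT gives AAGTAAAGC, found at positions 99–107 on the template; the primer anneals here to the top strand with its 3' end pointing upstream.
Product length = (reverse-primer end) − (forward-primer start) + 1 = 107 − 56 + 1 = 52 bp.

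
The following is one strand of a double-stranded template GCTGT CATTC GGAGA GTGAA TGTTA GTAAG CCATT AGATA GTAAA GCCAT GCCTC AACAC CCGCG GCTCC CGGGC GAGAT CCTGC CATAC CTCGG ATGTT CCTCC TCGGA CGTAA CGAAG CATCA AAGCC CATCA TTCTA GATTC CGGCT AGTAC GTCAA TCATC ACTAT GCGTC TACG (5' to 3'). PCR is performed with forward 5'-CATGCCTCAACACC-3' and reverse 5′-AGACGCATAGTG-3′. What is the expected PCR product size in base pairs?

The forward primer matches the template at positions 48–61.
Reverse complement of the reverse primer: CACTATGCGTCT. This occurs on the top strand at positions 165–176.
The product runs from position 48 to position 176, so its length is 176 − 48 + 1 = 129 bp.

129 bp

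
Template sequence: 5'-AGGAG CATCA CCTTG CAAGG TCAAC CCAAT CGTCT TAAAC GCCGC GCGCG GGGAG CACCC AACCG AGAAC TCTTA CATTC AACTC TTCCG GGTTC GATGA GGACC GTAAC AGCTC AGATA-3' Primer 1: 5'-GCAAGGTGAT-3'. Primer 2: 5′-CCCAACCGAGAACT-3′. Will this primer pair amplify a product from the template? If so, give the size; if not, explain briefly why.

Primer 1 (GCAAGGTGAT) has reverse complement ATCACCTTGC, which matches the top strand at positions 7–16; primer 1 anneals to the top strand there with its 3' end pointing upstream toward position 7.
Primer 2 (CCCAACCGAGAACT) matches the top strand directly at positions 58–71; it anneals to the bottom strand with its 3' end pointing downstream toward position 71.
The 3' ends diverge (primer 1 extends toward position 1, primer 2 toward position 120), so the primers never converge on a shared product.

No product — the primers' 3' ends point away from each other.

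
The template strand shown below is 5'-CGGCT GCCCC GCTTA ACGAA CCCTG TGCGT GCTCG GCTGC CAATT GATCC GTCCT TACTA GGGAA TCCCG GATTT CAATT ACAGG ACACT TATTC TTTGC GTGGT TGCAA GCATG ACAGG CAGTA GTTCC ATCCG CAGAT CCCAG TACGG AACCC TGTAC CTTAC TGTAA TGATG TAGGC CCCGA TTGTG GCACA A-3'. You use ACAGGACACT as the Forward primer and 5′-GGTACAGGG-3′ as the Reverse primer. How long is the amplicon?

The forward primer matches the template at positions 81–90.
The reverse primer's reverse complement is CCCTGTACC, which matches the template at positions 153–161.
The product runs from position 81 to position 161, so its length is 161 − 81 + 1 = 81 bp.

81 bp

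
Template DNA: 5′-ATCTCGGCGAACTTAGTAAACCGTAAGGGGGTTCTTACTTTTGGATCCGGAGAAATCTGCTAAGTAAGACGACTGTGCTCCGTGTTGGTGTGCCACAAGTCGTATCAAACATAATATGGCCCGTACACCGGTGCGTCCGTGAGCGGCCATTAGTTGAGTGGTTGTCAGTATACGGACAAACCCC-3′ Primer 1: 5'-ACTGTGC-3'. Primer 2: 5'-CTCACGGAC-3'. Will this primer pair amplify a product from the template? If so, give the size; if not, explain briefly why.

Primer 1 (ACTGTGC) matches the top strand at positions 72–78; it acts as a forward primer.
Primer 2's reverse complement is GTCCGTGAG, matching the top strand at positions 135–143; it acts as a reverse primer.
The 3' ends face each other across positions 72–143, giving a 72 bp product.

Yes — a 72 bp product.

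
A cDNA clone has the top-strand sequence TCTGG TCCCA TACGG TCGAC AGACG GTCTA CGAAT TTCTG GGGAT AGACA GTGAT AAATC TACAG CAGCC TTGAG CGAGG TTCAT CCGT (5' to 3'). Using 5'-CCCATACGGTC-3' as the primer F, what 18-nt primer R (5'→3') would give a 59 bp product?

The forward primer binds at positions 7–17, so a 59 bp product ends at position 7 + 59 − 1 = 65.
The reverse primer anneals to the top strand over positions 48–65, i.e. to ACAGTGATAAATCTACAG.
Its sequence written 5'→3' is the reverse complement: CTGTAGATTTATCACTGT.

5'-CTGTAGATTTATCACTGT-3'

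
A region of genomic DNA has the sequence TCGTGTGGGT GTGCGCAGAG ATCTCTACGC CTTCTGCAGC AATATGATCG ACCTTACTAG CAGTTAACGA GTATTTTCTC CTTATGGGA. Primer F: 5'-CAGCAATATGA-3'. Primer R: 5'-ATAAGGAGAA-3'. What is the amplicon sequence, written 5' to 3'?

Forward primer CAGCAATATGA is found on the top strand at positions 37–47.
Taking the reverse complement of ATAAGGAGAA gives TTCTCCTTAT, found at positions 76–85 on the template; the primer anneals here to the top strand with its 3' end pointing upstream.
The product is the template from position 37 through 85 (49 bp).

5'-CAGCAATATGATCGACCTTACTAGCAGTTAACGAGTATTTTCTCCTTAT-3'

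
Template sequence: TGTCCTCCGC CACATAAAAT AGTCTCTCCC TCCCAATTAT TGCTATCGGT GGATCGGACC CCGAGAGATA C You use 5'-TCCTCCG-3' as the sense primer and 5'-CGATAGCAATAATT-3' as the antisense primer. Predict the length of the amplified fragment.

Forward primer TCCTCCG is found on the top strand at positions 3–9.
The reverse primer's reverse complement is AATTATTGCTATCG, which matches the template at positions 35–48.
Product length = (reverse-primer end) − (forward-primer start) + 1 = 48 − 3 + 1 = 46 bp.

46 bp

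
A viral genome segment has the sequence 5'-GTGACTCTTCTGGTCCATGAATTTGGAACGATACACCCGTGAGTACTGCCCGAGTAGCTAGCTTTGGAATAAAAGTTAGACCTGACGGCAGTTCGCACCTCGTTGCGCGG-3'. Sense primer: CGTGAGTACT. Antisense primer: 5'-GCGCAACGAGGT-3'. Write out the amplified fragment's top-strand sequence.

Scanning the template, CGTGAGTACT occurs at positions 38–47; this primer anneals to the bottom strand there with its 3' end pointing downstream.
Taking the reverse complement of GCGCAACGAGGT gives ACCTCGTTGCGC, found at positions 97–108 on the template; the primer anneals here to the top strand with its 3' end pointing upstream.
The product is the template from position 38 through 108 (71 bp).

5'-CGTGAGTACTGCCCGAGTAGCTAGCTTTGGAATAAAAGTTAGACCTGACGGCAGTTCGCACCTCGTTGCGC-3'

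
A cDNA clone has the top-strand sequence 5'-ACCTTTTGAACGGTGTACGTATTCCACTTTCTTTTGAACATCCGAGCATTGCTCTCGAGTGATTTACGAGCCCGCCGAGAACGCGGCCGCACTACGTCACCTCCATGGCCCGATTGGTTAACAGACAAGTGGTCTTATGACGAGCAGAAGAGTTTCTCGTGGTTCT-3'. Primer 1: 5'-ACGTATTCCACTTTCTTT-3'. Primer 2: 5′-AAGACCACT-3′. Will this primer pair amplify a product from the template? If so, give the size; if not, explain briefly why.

Yes — a 120 bp product.

Primer 1 (ACGTATTCCACTTTCTTT) matches the top strand at positions 17–34; it acts as a forward primer.
Primer 2's reverse complement is AGTGGTCTT, matching the top strand at positions 128–136; it acts as a reverse primer.
The 3' ends face each other across positions 17–136, giving a 120 bp product.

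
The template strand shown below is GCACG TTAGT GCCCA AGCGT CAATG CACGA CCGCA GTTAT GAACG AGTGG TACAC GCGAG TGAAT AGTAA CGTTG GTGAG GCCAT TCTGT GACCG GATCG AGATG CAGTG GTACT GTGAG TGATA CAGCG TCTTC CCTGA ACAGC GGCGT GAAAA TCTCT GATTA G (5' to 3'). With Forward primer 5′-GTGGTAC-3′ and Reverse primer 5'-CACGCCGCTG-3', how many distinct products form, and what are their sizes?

Two products: 105 bp, 44 bp

The forward primer GTGGTAC matches the top strand at positions 47–53, 108–114.
The reverse primer's reverse complement is CAGCGGCGTG, matching at positions 142–151.
Each forward site pairs with the reverse site to give a product ending at position 151: sizes 105, 44 bp.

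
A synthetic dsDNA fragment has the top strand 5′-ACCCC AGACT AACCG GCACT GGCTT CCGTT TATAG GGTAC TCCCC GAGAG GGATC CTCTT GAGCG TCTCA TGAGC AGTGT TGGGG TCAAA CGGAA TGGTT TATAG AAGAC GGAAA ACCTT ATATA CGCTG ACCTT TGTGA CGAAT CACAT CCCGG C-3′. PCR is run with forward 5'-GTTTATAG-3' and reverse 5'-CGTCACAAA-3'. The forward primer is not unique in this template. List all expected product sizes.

The forward primer GTTTATAG matches the top strand at positions 28–35, 98–105.
The reverse primer's reverse complement is TTTGTGACG, matching at positions 134–142.
Each forward site pairs with the reverse site to give a product ending at position 142: sizes 115, 45 bp.

115 bp, 45 bp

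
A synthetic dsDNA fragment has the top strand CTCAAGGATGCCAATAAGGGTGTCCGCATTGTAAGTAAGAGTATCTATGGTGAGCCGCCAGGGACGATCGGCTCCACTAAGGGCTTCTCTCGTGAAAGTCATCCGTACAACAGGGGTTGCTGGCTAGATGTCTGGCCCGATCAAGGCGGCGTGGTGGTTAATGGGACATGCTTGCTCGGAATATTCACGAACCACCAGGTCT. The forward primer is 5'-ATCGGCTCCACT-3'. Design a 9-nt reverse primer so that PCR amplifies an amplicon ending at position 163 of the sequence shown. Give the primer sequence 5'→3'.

5'-CATTAACCA-3'

The forward primer binds at positions 67–78; the product's 3' end on the top strand is position 163.
The reverse primer anneals to the top strand over positions 155–163, i.e. to TGGTTAATG.
Its sequence written 5'→3' is the reverse complement: CATTAACCA.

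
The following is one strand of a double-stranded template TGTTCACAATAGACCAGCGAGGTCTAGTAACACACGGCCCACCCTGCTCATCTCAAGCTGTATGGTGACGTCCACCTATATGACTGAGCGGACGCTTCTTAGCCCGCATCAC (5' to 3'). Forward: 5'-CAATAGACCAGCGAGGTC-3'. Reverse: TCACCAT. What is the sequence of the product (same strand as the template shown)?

5'-CAATAGACCAGCGAGGTCTAGTAACACACGGCCCACCCTGCTCATCTCAAGCTGTATGGTGA-3'

Forward primer CAATAGACCAGCGAGGTC is found on the top strand at positions 7–24.
Reverse complement of the reverse primer: ATGGTGA. This occurs on the top strand at positions 62–68.
The product is the template from position 7 through 68 (62 bp).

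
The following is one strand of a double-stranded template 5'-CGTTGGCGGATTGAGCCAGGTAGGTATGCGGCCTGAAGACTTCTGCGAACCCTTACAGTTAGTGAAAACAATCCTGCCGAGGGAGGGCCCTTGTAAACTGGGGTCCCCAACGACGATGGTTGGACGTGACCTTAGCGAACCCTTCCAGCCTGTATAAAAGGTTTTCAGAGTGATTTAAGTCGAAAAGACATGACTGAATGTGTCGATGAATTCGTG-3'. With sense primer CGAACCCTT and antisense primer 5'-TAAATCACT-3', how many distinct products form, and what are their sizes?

The forward primer CGAACCCTT matches the top strand at positions 46–54, 136–144.
The reverse primer's reverse complement is AGTGATTTA, matching at positions 169–177.
Each forward site pairs with the reverse site to give a product ending at position 177: sizes 132, 42 bp.

Two products: 132 bp, 42 bp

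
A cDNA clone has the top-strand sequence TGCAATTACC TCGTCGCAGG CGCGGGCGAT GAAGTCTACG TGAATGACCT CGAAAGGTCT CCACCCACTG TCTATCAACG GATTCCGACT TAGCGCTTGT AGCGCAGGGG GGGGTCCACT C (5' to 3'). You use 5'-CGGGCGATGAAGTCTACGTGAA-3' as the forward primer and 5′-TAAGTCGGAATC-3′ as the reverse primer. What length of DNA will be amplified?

70 bp

Forward primer CGGGCGATGAAGTCTACGTGAA is found on the top strand at positions 23–44.
Taking the reverse complement of TAAGTCGGAATC gives GATTCCGACTTA, found at positions 81–92 on the template; the primer anneals here to the top strand with its 3' end pointing upstream.
Product length = (reverse-primer end) − (forward-primer start) + 1 = 92 − 23 + 1 = 70 bp.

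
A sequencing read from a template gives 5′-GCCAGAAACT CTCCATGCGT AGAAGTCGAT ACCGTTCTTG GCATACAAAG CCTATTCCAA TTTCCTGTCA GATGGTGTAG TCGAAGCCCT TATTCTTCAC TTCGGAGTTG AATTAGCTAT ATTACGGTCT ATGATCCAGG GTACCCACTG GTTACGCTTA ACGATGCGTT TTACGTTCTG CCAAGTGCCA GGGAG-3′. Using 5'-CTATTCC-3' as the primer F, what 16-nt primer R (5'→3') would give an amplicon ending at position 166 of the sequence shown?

5'-CATCGTTAAGCGTAAC-3'

The forward primer binds at positions 52–58; the product's 3' end on the top strand is position 166.
The reverse primer anneals to the top strand over positions 151–166, i.e. to GTTACGCTTAACGATG.
Its sequence written 5'→3' is the reverse complement: CATCGTTAAGCGTAAC.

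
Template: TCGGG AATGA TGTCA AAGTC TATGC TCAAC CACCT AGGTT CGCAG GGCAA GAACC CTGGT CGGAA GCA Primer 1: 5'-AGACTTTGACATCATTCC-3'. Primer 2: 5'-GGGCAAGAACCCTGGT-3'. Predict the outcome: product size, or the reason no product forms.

No product — the primers' 3' ends point away from each other.

Primer 1 (AGACTTTGACATCATTCC) has reverse complement GGAATGATGTCAAAGTCT, which matches the top strand at positions 4–21; primer 1 anneals to the top strand there with its 3' end pointing upstream toward position 4.
Primer 2 (GGGCAAGAACCCTGGT) matches the top strand directly at positions 45–60; it anneals to the bottom strand with its 3' end pointing downstream toward position 60.
The 3' ends diverge (primer 1 extends toward position 1, primer 2 toward position 68), so the primers never converge on a shared product.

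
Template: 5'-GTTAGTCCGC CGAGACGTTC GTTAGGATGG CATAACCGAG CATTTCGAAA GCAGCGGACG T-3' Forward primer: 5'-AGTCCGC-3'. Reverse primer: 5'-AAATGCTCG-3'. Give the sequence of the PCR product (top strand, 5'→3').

5'-AGTCCGCCGAGACGTTCGTTAGGATGGCATAACCGAGCATTT-3'

Forward primer AGTCCGC is found on the top strand at positions 4–10.
Taking the reverse complement of AAATGCTCG gives CGAGCATTT, found at positions 37–45 on the template; the primer anneals here to the top strand with its 3' end pointing upstream.
The product is the template from position 4 through 45 (42 bp).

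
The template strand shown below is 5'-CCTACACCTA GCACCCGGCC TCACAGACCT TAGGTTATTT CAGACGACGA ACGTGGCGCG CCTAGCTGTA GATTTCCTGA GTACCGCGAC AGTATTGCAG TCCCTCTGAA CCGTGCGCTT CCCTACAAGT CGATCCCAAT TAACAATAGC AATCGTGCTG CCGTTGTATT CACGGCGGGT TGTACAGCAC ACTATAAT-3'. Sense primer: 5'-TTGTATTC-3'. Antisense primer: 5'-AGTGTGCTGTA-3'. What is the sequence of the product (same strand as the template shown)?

5'-TTGTATTCACGGCGGGTTGTACAGCACACT-3'

Scanning the template, TTGTATTC occurs at positions 164–171; this primer anneals to the bottom strand there with its 3' end pointing downstream.
The reverse primer's reverse complement is TACAGCACACT, which matches the template at positions 183–193.
The product is the template from position 164 through 193 (30 bp).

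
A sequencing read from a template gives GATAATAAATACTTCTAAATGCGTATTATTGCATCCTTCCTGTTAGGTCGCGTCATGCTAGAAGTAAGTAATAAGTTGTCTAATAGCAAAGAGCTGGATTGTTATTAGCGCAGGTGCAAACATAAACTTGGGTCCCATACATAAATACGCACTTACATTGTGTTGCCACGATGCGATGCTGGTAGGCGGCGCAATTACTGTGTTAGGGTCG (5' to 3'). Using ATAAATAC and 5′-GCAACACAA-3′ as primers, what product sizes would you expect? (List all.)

162 bp, 26 bp

The forward primer ATAAATAC matches the top strand at positions 5–12, 141–148.
The reverse primer's reverse complement is TTGTGTTGC, matching at positions 158–166.
Each forward site pairs with the reverse site to give a product ending at position 166: sizes 162, 26 bp.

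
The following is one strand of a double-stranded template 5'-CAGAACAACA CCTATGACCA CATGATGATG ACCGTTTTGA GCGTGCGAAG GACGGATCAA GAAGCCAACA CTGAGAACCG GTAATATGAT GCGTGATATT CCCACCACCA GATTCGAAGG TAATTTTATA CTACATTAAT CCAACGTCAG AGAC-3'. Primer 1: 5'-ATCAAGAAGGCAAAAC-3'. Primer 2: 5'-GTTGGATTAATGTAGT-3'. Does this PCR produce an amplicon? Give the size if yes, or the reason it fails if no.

No product — primer 1 has no binding site in the template.

Primer 1 (ATCAAGAAGGCAAAAC) does not match the top strand, and its reverse complement GTTTTGCCTTCTTGAT does not match either.
With no annealing site for primer 1, no amplification occurs.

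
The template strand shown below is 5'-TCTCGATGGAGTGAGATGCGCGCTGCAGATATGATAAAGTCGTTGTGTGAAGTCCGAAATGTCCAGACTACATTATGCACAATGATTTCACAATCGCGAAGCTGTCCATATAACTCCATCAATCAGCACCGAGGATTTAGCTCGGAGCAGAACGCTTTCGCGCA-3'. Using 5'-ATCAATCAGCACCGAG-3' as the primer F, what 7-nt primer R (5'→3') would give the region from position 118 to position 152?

5'-TTCTGCT-3'

The product's 3' end on the top strand is position 152.
The reverse primer anneals to the top strand over positions 146–152, i.e. to AGCAGAA.
Its sequence written 5'→3' is the reverse complement: TTCTGCT.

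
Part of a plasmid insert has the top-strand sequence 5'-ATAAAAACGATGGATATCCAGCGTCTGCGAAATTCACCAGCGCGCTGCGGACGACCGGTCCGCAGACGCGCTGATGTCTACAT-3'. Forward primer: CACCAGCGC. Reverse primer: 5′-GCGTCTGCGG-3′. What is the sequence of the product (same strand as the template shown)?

5'-CACCAGCGCGCTGCGGACGACCGGTCCGCAGACGC-3'

Scanning the template, CACCAGCGC occurs at positions 35–43; this primer anneals to the bottom strand there with its 3' end pointing downstream.
Taking the reverse complement of GCGTCTGCGG gives CCGCAGACGC, found at positions 60–69 on the template; the primer anneals here to the top strand with its 3' end pointing upstream.
The product is the template from position 35 through 69 (35 bp).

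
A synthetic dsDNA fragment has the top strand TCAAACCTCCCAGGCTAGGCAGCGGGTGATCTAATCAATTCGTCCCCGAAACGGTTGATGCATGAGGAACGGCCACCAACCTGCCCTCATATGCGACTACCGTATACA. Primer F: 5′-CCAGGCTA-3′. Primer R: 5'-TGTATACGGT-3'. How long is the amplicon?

99 bp

The forward primer matches the template at positions 10–17.
Reverse complement of the reverse primer: ACCGTATACA. This occurs on the top strand at positions 99–108.
The product runs from position 10 to position 108, so its length is 108 − 10 + 1 = 99 bp.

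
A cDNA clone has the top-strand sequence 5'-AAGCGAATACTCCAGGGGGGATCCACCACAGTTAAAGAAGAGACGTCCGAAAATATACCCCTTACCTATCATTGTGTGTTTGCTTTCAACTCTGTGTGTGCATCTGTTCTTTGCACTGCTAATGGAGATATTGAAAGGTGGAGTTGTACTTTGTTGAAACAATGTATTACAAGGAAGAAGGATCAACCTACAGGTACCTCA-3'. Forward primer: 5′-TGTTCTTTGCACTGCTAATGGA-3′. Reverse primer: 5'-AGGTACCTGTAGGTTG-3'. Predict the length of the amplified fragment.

The forward primer matches the template at positions 105–126.
Taking the reverse complement of AGGTACCTGTAGGTTG gives CAACCTACAGGTACCT, found at positions 184–199 on the template; the primer anneals here to the top strand with its 3' end pointing upstream.
The product runs from position 105 to position 199, so its length is 199 − 105 + 1 = 95 bp.

95 bp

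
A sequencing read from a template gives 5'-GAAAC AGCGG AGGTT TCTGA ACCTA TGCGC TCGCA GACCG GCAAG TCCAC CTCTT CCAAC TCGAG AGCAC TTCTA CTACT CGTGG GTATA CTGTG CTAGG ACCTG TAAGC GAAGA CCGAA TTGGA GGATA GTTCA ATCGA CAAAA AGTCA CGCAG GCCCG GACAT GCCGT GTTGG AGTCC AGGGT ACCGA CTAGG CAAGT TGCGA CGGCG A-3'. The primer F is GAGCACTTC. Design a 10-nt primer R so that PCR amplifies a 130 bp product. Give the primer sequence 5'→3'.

The forward primer binds at positions 65–73, so a 130 bp product ends at position 65 + 130 − 1 = 194.
The reverse primer anneals to the top strand over positions 185–194, i.e. to TACCGACTAG.
Its sequence written 5'→3' is the reverse complement: CTAGTCGGTA.

5'-CTAGTCGGTA-3'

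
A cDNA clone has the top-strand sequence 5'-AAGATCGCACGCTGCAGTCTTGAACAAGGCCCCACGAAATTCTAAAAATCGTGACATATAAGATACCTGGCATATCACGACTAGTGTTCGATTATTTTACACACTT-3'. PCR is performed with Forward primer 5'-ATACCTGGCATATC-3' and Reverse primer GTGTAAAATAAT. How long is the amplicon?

Forward primer ATACCTGGCATATC is found on the top strand at positions 63–76.
The reverse primer's reverse complement is ATTATTTTACAC, which matches the template at positions 91–102.
Product length = (reverse-primer end) − (forward-primer start) + 1 = 102 − 63 + 1 = 40 bp.

40 bp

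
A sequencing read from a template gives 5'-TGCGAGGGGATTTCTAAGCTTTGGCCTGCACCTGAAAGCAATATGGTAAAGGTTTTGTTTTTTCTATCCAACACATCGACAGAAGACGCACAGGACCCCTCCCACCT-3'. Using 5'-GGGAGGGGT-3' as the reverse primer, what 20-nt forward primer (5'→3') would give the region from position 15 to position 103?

The reverse primer's reverse complement ACCCCTCCC matches the template at positions 95–103; the product starts at position 15.
The forward primer is identical to the top strand over positions 15–34: TAAGCTTTGGCCTGCACCTG.

5'-TAAGCTTTGGCCTGCACCTG-3'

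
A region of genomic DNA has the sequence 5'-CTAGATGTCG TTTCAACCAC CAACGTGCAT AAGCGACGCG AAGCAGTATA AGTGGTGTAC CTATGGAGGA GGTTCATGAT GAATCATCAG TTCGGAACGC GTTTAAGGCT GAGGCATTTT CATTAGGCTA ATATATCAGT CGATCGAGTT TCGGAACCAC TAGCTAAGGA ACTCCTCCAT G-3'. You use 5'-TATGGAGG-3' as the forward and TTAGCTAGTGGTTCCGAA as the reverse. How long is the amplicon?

106 bp

Forward primer TATGGAGG is found on the top strand at positions 62–69.
Taking the reverse complement of TTAGCTAGTGGTTCCGAA gives TTCGGAACCACTAGCTAA, found at positions 150–167 on the template; the primer anneals here to the top strand with its 3' end pointing upstream.
Amplicon spans positions 62–167: 106 bp.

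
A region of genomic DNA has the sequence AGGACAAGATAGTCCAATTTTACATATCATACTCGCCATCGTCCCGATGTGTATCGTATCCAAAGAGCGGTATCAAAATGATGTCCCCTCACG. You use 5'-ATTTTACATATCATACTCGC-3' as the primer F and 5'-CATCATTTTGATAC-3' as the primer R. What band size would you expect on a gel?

67 bp

Forward primer ATTTTACATATCATACTCGC is found on the top strand at positions 17–36.
The reverse primer's reverse complement is GTATCAAAATGATG, which matches the template at positions 70–83.
The product runs from position 17 to position 83, so its length is 83 − 17 + 1 = 67 bp.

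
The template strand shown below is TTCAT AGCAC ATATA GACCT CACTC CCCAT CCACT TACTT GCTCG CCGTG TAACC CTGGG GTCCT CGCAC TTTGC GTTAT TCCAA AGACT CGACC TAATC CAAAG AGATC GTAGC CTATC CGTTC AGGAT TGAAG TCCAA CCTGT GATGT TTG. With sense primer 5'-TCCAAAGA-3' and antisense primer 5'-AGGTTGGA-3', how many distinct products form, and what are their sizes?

Two products: 63 bp, 45 bp

The forward primer TCCAAAGA matches the top strand at positions 81–88, 99–106.
The reverse primer's reverse complement is TCCAACCT, matching at positions 136–143.
Each forward site pairs with the reverse site to give a product ending at position 143: sizes 63, 45 bp.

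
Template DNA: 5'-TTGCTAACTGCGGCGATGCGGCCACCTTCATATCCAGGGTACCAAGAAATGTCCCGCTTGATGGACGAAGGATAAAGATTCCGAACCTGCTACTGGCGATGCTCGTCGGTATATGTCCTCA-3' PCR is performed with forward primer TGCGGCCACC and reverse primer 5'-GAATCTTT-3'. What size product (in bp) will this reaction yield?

Forward primer TGCGGCCACC is found on the top strand at positions 17–26.
Reverse complement of the reverse primer: AAAGATTC. This occurs on the top strand at positions 74–81.
Product length = (reverse-primer end) − (forward-primer start) + 1 = 81 − 17 + 1 = 65 bp.

65 bp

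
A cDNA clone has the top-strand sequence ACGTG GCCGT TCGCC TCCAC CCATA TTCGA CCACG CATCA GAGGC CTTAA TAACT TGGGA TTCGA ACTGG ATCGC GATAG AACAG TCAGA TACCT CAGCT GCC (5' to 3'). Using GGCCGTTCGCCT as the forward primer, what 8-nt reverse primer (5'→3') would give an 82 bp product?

The forward primer binds at positions 5–16, so an 82 bp product ends at position 5 + 82 − 1 = 86.
The reverse primer anneals to the top strand over positions 79–86, i.e. to AGAACAGT.
Its sequence written 5'→3' is the reverse complement: ACTGTTCT.

5'-ACTGTTCT-3'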